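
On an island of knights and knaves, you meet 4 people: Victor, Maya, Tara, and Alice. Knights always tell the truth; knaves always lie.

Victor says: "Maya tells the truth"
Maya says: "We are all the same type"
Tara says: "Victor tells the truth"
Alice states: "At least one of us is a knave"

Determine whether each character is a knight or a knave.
Victor is a knave.
Maya is a knave.
Tara is a knave.
Alice is a knight.

Verification:
- Victor (knave) says "Maya tells the truth" - this is FALSE (a lie) because Maya is a knave.
- Maya (knave) says "We are all the same type" - this is FALSE (a lie) because Alice is a knight and Victor, Maya, and Tara are knaves.
- Tara (knave) says "Victor tells the truth" - this is FALSE (a lie) because Victor is a knave.
- Alice (knight) says "At least one of us is a knave" - this is TRUE because Victor, Maya, and Tara are knaves.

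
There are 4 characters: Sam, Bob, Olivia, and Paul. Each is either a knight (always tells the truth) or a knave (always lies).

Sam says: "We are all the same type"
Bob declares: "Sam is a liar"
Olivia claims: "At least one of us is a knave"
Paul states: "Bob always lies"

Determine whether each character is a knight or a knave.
Sam is a knave.
Bob is a knight.
Olivia is a knight.
Paul is a knave.

Verification:
- Sam (knave) says "We are all the same type" - this is FALSE (a lie) because Bob and Olivia are knights and Sam and Paul are knaves.
- Bob (knight) says "Sam is a liar" - this is TRUE because Sam is a knave.
- Olivia (knight) says "At least one of us is a knave" - this is TRUE because Sam and Paul are knaves.
- Paul (knave) says "Bob always lies" - this is FALSE (a lie) because Bob is a knight.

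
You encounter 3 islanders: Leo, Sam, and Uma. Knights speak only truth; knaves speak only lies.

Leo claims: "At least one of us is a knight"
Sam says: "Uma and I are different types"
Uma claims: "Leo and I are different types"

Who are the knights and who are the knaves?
Leo is a knave.
Sam is a knave.
Uma is a knave.

Verification:
- Leo (knave) says "At least one of us is a knight" - this is FALSE (a lie) because no one is a knight.
- Sam (knave) says "Uma and I are different types" - this is FALSE (a lie) because Sam is a knave and Uma is a knave.
- Uma (knave) says "Leo and I are different types" - this is FALSE (a lie) because Uma is a knave and Leo is a knave.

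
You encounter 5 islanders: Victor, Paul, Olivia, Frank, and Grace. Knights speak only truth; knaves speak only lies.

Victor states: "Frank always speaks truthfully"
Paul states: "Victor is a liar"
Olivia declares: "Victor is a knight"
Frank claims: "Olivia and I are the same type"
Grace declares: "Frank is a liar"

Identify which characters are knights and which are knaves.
Victor is a knight.
Paul is a knave.
Olivia is a knight.
Frank is a knight.
Grace is a knave.

Verification:
- Victor (knight) says "Frank always speaks truthfully" - this is TRUE because Frank is a knight.
- Paul (knave) says "Victor is a liar" - this is FALSE (a lie) because Victor is a knight.
- Olivia (knight) says "Victor is a knight" - this is TRUE because Victor is a knight.
- Frank (knight) says "Olivia and I are the same type" - this is TRUE because Frank is a knight and Olivia is a knight.
- Grace (knave) says "Frank is a liar" - this is FALSE (a lie) because Frank is a knight.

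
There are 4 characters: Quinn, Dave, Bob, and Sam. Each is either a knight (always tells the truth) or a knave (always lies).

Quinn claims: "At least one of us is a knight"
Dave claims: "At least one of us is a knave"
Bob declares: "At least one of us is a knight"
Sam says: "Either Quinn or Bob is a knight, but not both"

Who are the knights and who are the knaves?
Quinn is a knight.
Dave is a knight.
Bob is a knight.
Sam is a knave.

Verification:
- Quinn (knight) says "At least one of us is a knight" - this is TRUE because Quinn, Dave, and Bob are knights.
- Dave (knight) says "At least one of us is a knave" - this is TRUE because Sam is a knave.
- Bob (knight) says "At least one of us is a knight" - this is TRUE because Quinn, Dave, and Bob are knights.
- Sam (knave) says "Either Quinn or Bob is a knight, but not both" - this is FALSE (a lie) because Quinn is a knight and Bob is a knight.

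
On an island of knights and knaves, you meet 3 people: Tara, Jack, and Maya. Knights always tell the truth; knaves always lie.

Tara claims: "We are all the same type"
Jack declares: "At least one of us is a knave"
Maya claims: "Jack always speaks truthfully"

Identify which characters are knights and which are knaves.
Tara is a knave.
Jack is a knight.
Maya is a knight.

Verification:
- Tara (knave) says "We are all the same type" - this is FALSE (a lie) because Jack and Maya are knights and Tara is a knave.
- Jack (knight) says "At least one of us is a knave" - this is TRUE because Tara is a knave.
- Maya (knight) says "Jack always speaks truthfully" - this is TRUE because Jack is a knight.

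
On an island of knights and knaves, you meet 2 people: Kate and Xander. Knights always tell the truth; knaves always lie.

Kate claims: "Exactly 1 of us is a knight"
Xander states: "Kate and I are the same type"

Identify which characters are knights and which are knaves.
Kate is a knight.
Xander is a knave.

Verification:
- Kate (knight) says "Exactly 1 of us is a knight" - this is TRUE because there are 1 knights.
- Xander (knave) says "Kate and I are the same type" - this is FALSE (a lie) because Xander is a knave and Kate is a knight.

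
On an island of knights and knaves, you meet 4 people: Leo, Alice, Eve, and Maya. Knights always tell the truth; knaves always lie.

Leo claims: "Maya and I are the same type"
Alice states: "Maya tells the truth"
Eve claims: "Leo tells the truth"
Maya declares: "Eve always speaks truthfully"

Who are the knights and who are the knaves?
Leo is a knight.
Alice is a knight.
Eve is a knight.
Maya is a knight.

Verification:
- Leo (knight) says "Maya and I are the same type" - this is TRUE because Leo is a knight and Maya is a knight.
- Alice (knight) says "Maya tells the truth" - this is TRUE because Maya is a knight.
- Eve (knight) says "Leo tells the truth" - this is TRUE because Leo is a knight.
- Maya (knight) says "Eve always speaks truthfully" - this is TRUE because Eve is a knight.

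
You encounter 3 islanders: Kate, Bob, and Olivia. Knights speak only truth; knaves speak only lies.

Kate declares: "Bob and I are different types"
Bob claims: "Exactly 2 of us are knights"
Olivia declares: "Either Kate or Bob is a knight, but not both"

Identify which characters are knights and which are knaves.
Kate is a knave.
Bob is a knave.
Olivia is a knave.

Verification:
- Kate (knave) says "Bob and I are different types" - this is FALSE (a lie) because Kate is a knave and Bob is a knave.
- Bob (knave) says "Exactly 2 of us are knights" - this is FALSE (a lie) because there are 0 knights.
- Olivia (knave) says "Either Kate or Bob is a knight, but not both" - this is FALSE (a lie) because Kate is a knave and Bob is a knave.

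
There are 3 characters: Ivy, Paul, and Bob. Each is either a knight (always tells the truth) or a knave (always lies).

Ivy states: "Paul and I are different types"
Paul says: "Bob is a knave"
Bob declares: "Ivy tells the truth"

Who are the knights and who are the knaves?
Ivy is a knight.
Paul is a knave.
Bob is a knight.

Verification:
- Ivy (knight) says "Paul and I are different types" - this is TRUE because Ivy is a knight and Paul is a knave.
- Paul (knave) says "Bob is a knave" - this is FALSE (a lie) because Bob is a knight.
- Bob (knight) says "Ivy tells the truth" - this is TRUE because Ivy is a knight.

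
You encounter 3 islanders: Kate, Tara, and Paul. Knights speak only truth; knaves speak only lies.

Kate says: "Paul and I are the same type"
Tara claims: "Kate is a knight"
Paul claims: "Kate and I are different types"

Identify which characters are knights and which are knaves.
Kate is a knave.
Tara is a knave.
Paul is a knight.

Verification:
- Kate (knave) says "Paul and I are the same type" - this is FALSE (a lie) because Kate is a knave and Paul is a knight.
- Tara (knave) says "Kate is a knight" - this is FALSE (a lie) because Kate is a knave.
- Paul (knight) says "Kate and I are different types" - this is TRUE because Paul is a knight and Kate is a knave.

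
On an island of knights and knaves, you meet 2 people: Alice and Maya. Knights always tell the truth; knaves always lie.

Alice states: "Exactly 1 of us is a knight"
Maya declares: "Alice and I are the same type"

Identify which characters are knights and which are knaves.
Alice is a knight.
Maya is a knave.

Verification:
- Alice (knight) says "Exactly 1 of us is a knight" - this is TRUE because there are 1 knights.
- Maya (knave) says "Alice and I are the same type" - this is FALSE (a lie) because Maya is a knave and Alice is a knight.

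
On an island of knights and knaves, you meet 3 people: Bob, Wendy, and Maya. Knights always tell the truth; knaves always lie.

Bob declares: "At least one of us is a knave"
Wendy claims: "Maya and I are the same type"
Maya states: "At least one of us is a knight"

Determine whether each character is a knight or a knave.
Bob is a knight.
Wendy is a knave.
Maya is a knight.

Verification:
- Bob (knight) says "At least one of us is a knave" - this is TRUE because Wendy is a knave.
- Wendy (knave) says "Maya and I are the same type" - this is FALSE (a lie) because Wendy is a knave and Maya is a knight.
- Maya (knight) says "At least one of us is a knight" - this is TRUE because Bob and Maya are knights.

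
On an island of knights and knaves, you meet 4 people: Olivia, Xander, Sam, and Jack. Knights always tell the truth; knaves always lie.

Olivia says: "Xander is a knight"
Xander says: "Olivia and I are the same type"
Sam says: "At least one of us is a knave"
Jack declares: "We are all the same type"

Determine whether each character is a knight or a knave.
Olivia is a knight.
Xander is a knight.
Sam is a knight.
Jack is a knave.

Verification:
- Olivia (knight) says "Xander is a knight" - this is TRUE because Xander is a knight.
- Xander (knight) says "Olivia and I are the same type" - this is TRUE because Xander is a knight and Olivia is a knight.
- Sam (knight) says "At least one of us is a knave" - this is TRUE because Jack is a knave.
- Jack (knave) says "We are all the same type" - this is FALSE (a lie) because Olivia, Xander, and Sam are knights and Jack is a knave.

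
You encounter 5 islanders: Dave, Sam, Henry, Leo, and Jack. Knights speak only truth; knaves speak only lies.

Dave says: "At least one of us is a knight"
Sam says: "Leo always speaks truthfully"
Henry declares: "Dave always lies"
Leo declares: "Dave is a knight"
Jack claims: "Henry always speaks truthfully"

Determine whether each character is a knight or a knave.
Dave is a knight.
Sam is a knight.
Henry is a knave.
Leo is a knight.
Jack is a knave.

Verification:
- Dave (knight) says "At least one of us is a knight" - this is TRUE because Dave, Sam, and Leo are knights.
- Sam (knight) says "Leo always speaks truthfully" - this is TRUE because Leo is a knight.
- Henry (knave) says "Dave always lies" - this is FALSE (a lie) because Dave is a knight.
- Leo (knight) says "Dave is a knight" - this is TRUE because Dave is a knight.
- Jack (knave) says "Henry always speaks truthfully" - this is FALSE (a lie) because Henry is a knave.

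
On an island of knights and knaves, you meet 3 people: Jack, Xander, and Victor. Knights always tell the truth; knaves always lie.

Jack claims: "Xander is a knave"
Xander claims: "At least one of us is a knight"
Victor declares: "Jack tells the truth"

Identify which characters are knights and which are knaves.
Jack is a knave.
Xander is a knight.
Victor is a knave.

Verification:
- Jack (knave) says "Xander is a knave" - this is FALSE (a lie) because Xander is a knight.
- Xander (knight) says "At least one of us is a knight" - this is TRUE because Xander is a knight.
- Victor (knave) says "Jack tells the truth" - this is FALSE (a lie) because Jack is a knave.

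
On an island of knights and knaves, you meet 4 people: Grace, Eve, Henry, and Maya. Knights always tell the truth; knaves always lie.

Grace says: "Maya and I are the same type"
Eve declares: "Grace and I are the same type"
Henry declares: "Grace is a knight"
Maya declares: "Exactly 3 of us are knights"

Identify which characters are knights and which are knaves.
Grace is a knight.
Eve is a knave.
Henry is a knight.
Maya is a knight.

Verification:
- Grace (knight) says "Maya and I are the same type" - this is TRUE because Grace is a knight and Maya is a knight.
- Eve (knave) says "Grace and I are the same type" - this is FALSE (a lie) because Eve is a knave and Grace is a knight.
- Henry (knight) says "Grace is a knight" - this is TRUE because Grace is a knight.
- Maya (knight) says "Exactly 3 of us are knights" - this is TRUE because there are 3 knights.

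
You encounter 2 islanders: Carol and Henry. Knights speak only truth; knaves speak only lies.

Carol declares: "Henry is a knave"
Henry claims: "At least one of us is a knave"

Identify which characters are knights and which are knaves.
Carol is a knave.
Henry is a knight.

Verification:
- Carol (knave) says "Henry is a knave" - this is FALSE (a lie) because Henry is a knight.
- Henry (knight) says "At least one of us is a knave" - this is TRUE because Carol is a knave.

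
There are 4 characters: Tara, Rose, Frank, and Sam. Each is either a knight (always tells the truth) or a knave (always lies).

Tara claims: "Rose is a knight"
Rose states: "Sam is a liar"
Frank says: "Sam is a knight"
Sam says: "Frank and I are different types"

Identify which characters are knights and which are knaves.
Tara is a knight.
Rose is a knight.
Frank is a knave.
Sam is a knave.

Verification:
- Tara (knight) says "Rose is a knight" - this is TRUE because Rose is a knight.
- Rose (knight) says "Sam is a liar" - this is TRUE because Sam is a knave.
- Frank (knave) says "Sam is a knight" - this is FALSE (a lie) because Sam is a knave.
- Sam (knave) says "Frank and I are different types" - this is FALSE (a lie) because Sam is a knave and Frank is a knave.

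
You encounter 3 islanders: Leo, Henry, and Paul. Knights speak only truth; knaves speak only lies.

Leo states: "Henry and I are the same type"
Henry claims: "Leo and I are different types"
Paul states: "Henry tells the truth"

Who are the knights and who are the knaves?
Leo is a knave.
Henry is a knight.
Paul is a knight.

Verification:
- Leo (knave) says "Henry and I are the same type" - this is FALSE (a lie) because Leo is a knave and Henry is a knight.
- Henry (knight) says "Leo and I are different types" - this is TRUE because Henry is a knight and Leo is a knave.
- Paul (knight) says "Henry tells the truth" - this is TRUE because Henry is a knight.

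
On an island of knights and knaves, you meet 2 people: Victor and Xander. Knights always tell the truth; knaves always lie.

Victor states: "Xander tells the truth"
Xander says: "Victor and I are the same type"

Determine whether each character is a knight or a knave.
Victor is a knight.
Xander is a knight.

Verification:
- Victor (knight) says "Xander tells the truth" - this is TRUE because Xander is a knight.
- Xander (knight) says "Victor and I are the same type" - this is TRUE because Xander is a knight and Victor is a knight.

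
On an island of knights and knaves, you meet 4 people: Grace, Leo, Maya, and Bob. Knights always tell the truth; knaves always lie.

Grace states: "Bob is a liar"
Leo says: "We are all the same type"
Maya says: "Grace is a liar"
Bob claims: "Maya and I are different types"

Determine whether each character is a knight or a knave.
Grace is a knight.
Leo is a knave.
Maya is a knave.
Bob is a knave.

Verification:
- Grace (knight) says "Bob is a liar" - this is TRUE because Bob is a knave.
- Leo (knave) says "We are all the same type" - this is FALSE (a lie) because Grace is a knight and Leo, Maya, and Bob are knaves.
- Maya (knave) says "Grace is a liar" - this is FALSE (a lie) because Grace is a knight.
- Bob (knave) says "Maya and I are different types" - this is FALSE (a lie) because Bob is a knave and Maya is a knave.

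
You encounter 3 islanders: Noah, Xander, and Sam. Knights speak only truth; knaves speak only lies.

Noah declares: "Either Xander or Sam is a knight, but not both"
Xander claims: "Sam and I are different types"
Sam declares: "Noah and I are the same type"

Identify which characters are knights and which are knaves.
Noah is a knight.
Xander is a knight.
Sam is a knave.

Verification:
- Noah (knight) says "Either Xander or Sam is a knight, but not both" - this is TRUE because Xander is a knight and Sam is a knave.
- Xander (knight) says "Sam and I are different types" - this is TRUE because Xander is a knight and Sam is a knave.
- Sam (knave) says "Noah and I are the same type" - this is FALSE (a lie) because Sam is a knave and Noah is a knight.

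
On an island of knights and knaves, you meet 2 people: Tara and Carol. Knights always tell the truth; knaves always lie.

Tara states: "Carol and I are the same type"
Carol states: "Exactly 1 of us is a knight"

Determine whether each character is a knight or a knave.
Tara is a knave.
Carol is a knight.

Verification:
- Tara (knave) says "Carol and I are the same type" - this is FALSE (a lie) because Tara is a knave and Carol is a knight.
- Carol (knight) says "Exactly 1 of us is a knight" - this is TRUE because there are 1 knights.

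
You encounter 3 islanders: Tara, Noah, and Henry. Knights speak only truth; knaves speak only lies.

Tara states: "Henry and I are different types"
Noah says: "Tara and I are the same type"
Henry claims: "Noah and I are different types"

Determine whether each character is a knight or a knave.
Tara is a knight.
Noah is a knave.
Henry is a knave.

Verification:
- Tara (knight) says "Henry and I are different types" - this is TRUE because Tara is a knight and Henry is a knave.
- Noah (knave) says "Tara and I are the same type" - this is FALSE (a lie) because Noah is a knave and Tara is a knight.
- Henry (knave) says "Noah and I are different types" - this is FALSE (a lie) because Henry is a knave and Noah is a knave.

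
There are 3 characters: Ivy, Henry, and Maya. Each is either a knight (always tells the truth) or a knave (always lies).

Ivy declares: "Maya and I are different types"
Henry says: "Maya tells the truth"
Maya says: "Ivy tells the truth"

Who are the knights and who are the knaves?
Ivy is a knave.
Henry is a knave.
Maya is a knave.

Verification:
- Ivy (knave) says "Maya and I are different types" - this is FALSE (a lie) because Ivy is a knave and Maya is a knave.
- Henry (knave) says "Maya tells the truth" - this is FALSE (a lie) because Maya is a knave.
- Maya (knave) says "Ivy tells the truth" - this is FALSE (a lie) because Ivy is a knave.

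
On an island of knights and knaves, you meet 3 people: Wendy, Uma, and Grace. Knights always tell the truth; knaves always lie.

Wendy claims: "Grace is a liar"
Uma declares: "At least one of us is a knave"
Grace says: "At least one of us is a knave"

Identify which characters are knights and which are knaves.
Wendy is a knave.
Uma is a knight.
Grace is a knight.

Verification:
- Wendy (knave) says "Grace is a liar" - this is FALSE (a lie) because Grace is a knight.
- Uma (knight) says "At least one of us is a knave" - this is TRUE because Wendy is a knave.
- Grace (knight) says "At least one of us is a knave" - this is TRUE because Wendy is a knave.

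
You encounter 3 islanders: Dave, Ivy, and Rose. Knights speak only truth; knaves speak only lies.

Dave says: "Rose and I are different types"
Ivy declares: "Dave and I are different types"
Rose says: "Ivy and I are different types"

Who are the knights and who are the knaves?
Dave is a knave.
Ivy is a knave.
Rose is a knave.

Verification:
- Dave (knave) says "Rose and I are different types" - this is FALSE (a lie) because Dave is a knave and Rose is a knave.
- Ivy (knave) says "Dave and I are different types" - this is FALSE (a lie) because Ivy is a knave and Dave is a knave.
- Rose (knave) says "Ivy and I are different types" - this is FALSE (a lie) because Rose is a knave and Ivy is a knave.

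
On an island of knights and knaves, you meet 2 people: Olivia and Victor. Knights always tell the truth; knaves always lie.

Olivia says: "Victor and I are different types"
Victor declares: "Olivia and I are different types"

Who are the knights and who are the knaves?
Olivia is a knave.
Victor is a knave.

Verification:
- Olivia (knave) says "Victor and I are different types" - this is FALSE (a lie) because Olivia is a knave and Victor is a knave.
- Victor (knave) says "Olivia and I are different types" - this is FALSE (a lie) because Victor is a knave and Olivia is a knave.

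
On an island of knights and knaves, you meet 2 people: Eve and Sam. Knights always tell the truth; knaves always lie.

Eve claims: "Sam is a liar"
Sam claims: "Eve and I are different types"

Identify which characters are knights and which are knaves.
Eve is a knave.
Sam is a knight.

Verification:
- Eve (knave) says "Sam is a liar" - this is FALSE (a lie) because Sam is a knight.
- Sam (knight) says "Eve and I are different types" - this is TRUE because Sam is a knight and Eve is a knave.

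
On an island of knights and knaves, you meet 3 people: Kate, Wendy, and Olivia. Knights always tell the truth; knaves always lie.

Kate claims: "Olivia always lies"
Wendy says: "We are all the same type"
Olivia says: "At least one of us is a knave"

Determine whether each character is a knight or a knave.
Kate is a knave.
Wendy is a knave.
Olivia is a knight.

Verification:
- Kate (knave) says "Olivia always lies" - this is FALSE (a lie) because Olivia is a knight.
- Wendy (knave) says "We are all the same type" - this is FALSE (a lie) because Olivia is a knight and Kate and Wendy are knaves.
- Olivia (knight) says "At least one of us is a knave" - this is TRUE because Kate and Wendy are knaves.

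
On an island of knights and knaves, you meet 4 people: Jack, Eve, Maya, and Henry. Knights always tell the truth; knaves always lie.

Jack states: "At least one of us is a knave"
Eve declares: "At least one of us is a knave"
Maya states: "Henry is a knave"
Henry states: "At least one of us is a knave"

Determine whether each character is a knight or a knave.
Jack is a knight.
Eve is a knight.
Maya is a knave.
Henry is a knight.

Verification:
- Jack (knight) says "At least one of us is a knave" - this is TRUE because Maya is a knave.
- Eve (knight) says "At least one of us is a knave" - this is TRUE because Maya is a knave.
- Maya (knave) says "Henry is a knave" - this is FALSE (a lie) because Henry is a knight.
- Henry (knight) says "At least one of us is a knave" - this is TRUE because Maya is a knave.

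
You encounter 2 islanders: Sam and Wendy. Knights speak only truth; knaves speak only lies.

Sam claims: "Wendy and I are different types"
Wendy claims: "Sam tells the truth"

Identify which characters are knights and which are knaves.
Sam is a knave.
Wendy is a knave.

Verification:
- Sam (knave) says "Wendy and I are different types" - this is FALSE (a lie) because Sam is a knave and Wendy is a knave.
- Wendy (knave) says "Sam tells the truth" - this is FALSE (a lie) because Sam is a knave.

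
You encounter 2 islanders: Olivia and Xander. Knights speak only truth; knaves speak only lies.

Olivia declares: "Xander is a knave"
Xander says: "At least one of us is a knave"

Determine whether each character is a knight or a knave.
Olivia is a knave.
Xander is a knight.

Verification:
- Olivia (knave) says "Xander is a knave" - this is FALSE (a lie) because Xander is a knight.
- Xander (knight) says "At least one of us is a knave" - this is TRUE because Olivia is a knave.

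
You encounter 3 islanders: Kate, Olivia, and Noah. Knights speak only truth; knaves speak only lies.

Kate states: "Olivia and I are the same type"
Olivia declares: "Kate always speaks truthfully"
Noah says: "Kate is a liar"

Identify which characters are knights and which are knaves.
Kate is a knight.
Olivia is a knight.
Noah is a knave.

Verification:
- Kate (knight) says "Olivia and I are the same type" - this is TRUE because Kate is a knight and Olivia is a knight.
- Olivia (knight) says "Kate always speaks truthfully" - this is TRUE because Kate is a knight.
- Noah (knave) says "Kate is a liar" - this is FALSE (a lie) because Kate is a knight.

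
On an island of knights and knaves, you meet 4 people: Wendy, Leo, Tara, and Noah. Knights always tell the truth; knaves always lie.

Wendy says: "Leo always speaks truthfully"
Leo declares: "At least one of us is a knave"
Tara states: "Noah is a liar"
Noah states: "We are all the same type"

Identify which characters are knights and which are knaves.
Wendy is a knight.
Leo is a knight.
Tara is a knight.
Noah is a knave.

Verification:
- Wendy (knight) says "Leo always speaks truthfully" - this is TRUE because Leo is a knight.
- Leo (knight) says "At least one of us is a knave" - this is TRUE because Noah is a knave.
- Tara (knight) says "Noah is a liar" - this is TRUE because Noah is a knave.
- Noah (knave) says "We are all the same type" - this is FALSE (a lie) because Wendy, Leo, and Tara are knights and Noah is a knave.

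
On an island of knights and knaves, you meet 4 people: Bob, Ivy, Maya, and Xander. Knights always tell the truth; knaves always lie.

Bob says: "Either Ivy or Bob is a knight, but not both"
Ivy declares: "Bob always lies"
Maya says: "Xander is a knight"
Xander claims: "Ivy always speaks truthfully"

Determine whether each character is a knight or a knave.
Bob is a knight.
Ivy is a knave.
Maya is a knave.
Xander is a knave.

Verification:
- Bob (knight) says "Either Ivy or Bob is a knight, but not both" - this is TRUE because Ivy is a knave and Bob is a knight.
- Ivy (knave) says "Bob always lies" - this is FALSE (a lie) because Bob is a knight.
- Maya (knave) says "Xander is a knight" - this is FALSE (a lie) because Xander is a knave.
- Xander (knave) says "Ivy always speaks truthfully" - this is FALSE (a lie) because Ivy is a knave.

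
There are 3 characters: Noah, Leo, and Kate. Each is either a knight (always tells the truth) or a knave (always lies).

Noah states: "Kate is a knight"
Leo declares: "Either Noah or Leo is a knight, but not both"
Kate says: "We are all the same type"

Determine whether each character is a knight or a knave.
Noah is a knave.
Leo is a knight.
Kate is a knave.

Verification:
- Noah (knave) says "Kate is a knight" - this is FALSE (a lie) because Kate is a knave.
- Leo (knight) says "Either Noah or Leo is a knight, but not both" - this is TRUE because Noah is a knave and Leo is a knight.
- Kate (knave) says "We are all the same type" - this is FALSE (a lie) because Leo is a knight and Noah and Kate are knaves.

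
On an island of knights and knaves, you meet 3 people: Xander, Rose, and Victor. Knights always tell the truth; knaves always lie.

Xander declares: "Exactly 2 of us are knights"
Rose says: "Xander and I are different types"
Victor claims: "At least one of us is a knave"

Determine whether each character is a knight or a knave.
Xander is a knave.
Rose is a knave.
Victor is a knight.

Verification:
- Xander (knave) says "Exactly 2 of us are knights" - this is FALSE (a lie) because there are 1 knights.
- Rose (knave) says "Xander and I are different types" - this is FALSE (a lie) because Rose is a knave and Xander is a knave.
- Victor (knight) says "At least one of us is a knave" - this is TRUE because Xander and Rose are knaves.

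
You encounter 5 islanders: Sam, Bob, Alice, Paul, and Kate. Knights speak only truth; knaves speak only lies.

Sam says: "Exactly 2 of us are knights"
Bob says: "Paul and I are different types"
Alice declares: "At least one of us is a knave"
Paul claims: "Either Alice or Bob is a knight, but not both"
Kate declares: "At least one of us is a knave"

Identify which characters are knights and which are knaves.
Sam is a knave.
Bob is a knight.
Alice is a knight.
Paul is a knave.
Kate is a knight.

Verification:
- Sam (knave) says "Exactly 2 of us are knights" - this is FALSE (a lie) because there are 3 knights.
- Bob (knight) says "Paul and I are different types" - this is TRUE because Bob is a knight and Paul is a knave.
- Alice (knight) says "At least one of us is a knave" - this is TRUE because Sam and Paul are knaves.
- Paul (knave) says "Either Alice or Bob is a knight, but not both" - this is FALSE (a lie) because Alice is a knight and Bob is a knight.
- Kate (knight) says "At least one of us is a knave" - this is TRUE because Sam and Paul are knaves.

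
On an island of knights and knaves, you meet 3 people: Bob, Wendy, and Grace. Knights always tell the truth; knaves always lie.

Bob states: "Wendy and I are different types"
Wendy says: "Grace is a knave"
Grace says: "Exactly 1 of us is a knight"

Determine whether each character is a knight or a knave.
Bob is a knave.
Wendy is a knave.
Grace is a knight.

Verification:
- Bob (knave) says "Wendy and I are different types" - this is FALSE (a lie) because Bob is a knave and Wendy is a knave.
- Wendy (knave) says "Grace is a knave" - this is FALSE (a lie) because Grace is a knight.
- Grace (knight) says "Exactly 1 of us is a knight" - this is TRUE because there are 1 knights.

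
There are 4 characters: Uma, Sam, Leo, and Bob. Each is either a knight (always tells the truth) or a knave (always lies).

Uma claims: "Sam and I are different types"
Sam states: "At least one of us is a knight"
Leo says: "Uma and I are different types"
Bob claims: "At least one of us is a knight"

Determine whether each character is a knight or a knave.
Uma is a knave.
Sam is a knave.
Leo is a knave.
Bob is a knave.

Verification:
- Uma (knave) says "Sam and I are different types" - this is FALSE (a lie) because Uma is a knave and Sam is a knave.
- Sam (knave) says "At least one of us is a knight" - this is FALSE (a lie) because no one is a knight.
- Leo (knave) says "Uma and I are different types" - this is FALSE (a lie) because Leo is a knave and Uma is a knave.
- Bob (knave) says "At least one of us is a knight" - this is FALSE (a lie) because no one is a knight.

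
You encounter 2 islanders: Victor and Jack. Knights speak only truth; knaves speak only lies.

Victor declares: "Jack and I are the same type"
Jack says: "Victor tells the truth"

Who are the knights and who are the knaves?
Victor is a knight.
Jack is a knight.

Verification:
- Victor (knight) says "Jack and I are the same type" - this is TRUE because Victor is a knight and Jack is a knight.
- Jack (knight) says "Victor tells the truth" - this is TRUE because Victor is a knight.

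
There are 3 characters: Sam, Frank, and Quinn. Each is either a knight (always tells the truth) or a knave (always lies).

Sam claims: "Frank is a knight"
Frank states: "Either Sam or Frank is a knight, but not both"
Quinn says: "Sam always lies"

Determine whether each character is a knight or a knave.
Sam is a knave.
Frank is a knave.
Quinn is a knight.

Verification:
- Sam (knave) says "Frank is a knight" - this is FALSE (a lie) because Frank is a knave.
- Frank (knave) says "Either Sam or Frank is a knight, but not both" - this is FALSE (a lie) because Sam is a knave and Frank is a knave.
- Quinn (knight) says "Sam always lies" - this is TRUE because Sam is a knave.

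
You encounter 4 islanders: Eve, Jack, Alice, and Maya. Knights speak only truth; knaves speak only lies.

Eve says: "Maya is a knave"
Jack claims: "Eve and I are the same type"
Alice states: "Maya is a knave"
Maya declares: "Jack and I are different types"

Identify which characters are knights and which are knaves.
Eve is a knight.
Jack is a knave.
Alice is a knight.
Maya is a knave.

Verification:
- Eve (knight) says "Maya is a knave" - this is TRUE because Maya is a knave.
- Jack (knave) says "Eve and I are the same type" - this is FALSE (a lie) because Jack is a knave and Eve is a knight.
- Alice (knight) says "Maya is a knave" - this is TRUE because Maya is a knave.
- Maya (knave) says "Jack and I are different types" - this is FALSE (a lie) because Maya is a knave and Jack is a knave.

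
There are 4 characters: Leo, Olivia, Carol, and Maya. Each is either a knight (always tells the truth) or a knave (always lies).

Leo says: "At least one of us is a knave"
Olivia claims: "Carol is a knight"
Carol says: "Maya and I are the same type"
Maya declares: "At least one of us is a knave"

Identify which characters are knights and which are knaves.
Leo is a knight.
Olivia is a knave.
Carol is a knave.
Maya is a knight.

Verification:
- Leo (knight) says "At least one of us is a knave" - this is TRUE because Olivia and Carol are knaves.
- Olivia (knave) says "Carol is a knight" - this is FALSE (a lie) because Carol is a knave.
- Carol (knave) says "Maya and I are the same type" - this is FALSE (a lie) because Carol is a knave and Maya is a knight.
- Maya (knight) says "At least one of us is a knave" - this is TRUE because Olivia and Carol are knaves.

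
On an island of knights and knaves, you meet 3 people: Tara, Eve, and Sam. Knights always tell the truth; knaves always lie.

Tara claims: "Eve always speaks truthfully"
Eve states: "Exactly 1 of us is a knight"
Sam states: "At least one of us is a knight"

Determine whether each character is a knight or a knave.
Tara is a knave.
Eve is a knave.
Sam is a knave.

Verification:
- Tara (knave) says "Eve always speaks truthfully" - this is FALSE (a lie) because Eve is a knave.
- Eve (knave) says "Exactly 1 of us is a knight" - this is FALSE (a lie) because there are 0 knights.
- Sam (knave) says "At least one of us is a knight" - this is FALSE (a lie) because no one is a knight.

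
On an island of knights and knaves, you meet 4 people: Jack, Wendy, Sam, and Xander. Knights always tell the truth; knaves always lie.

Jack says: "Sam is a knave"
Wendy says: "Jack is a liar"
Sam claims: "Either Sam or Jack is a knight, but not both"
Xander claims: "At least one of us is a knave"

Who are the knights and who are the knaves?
Jack is a knave.
Wendy is a knight.
Sam is a knight.
Xander is a knight.

Verification:
- Jack (knave) says "Sam is a knave" - this is FALSE (a lie) because Sam is a knight.
- Wendy (knight) says "Jack is a liar" - this is TRUE because Jack is a knave.
- Sam (knight) says "Either Sam or Jack is a knight, but not both" - this is TRUE because Sam is a knight and Jack is a knave.
- Xander (knight) says "At least one of us is a knave" - this is TRUE because Jack is a knave.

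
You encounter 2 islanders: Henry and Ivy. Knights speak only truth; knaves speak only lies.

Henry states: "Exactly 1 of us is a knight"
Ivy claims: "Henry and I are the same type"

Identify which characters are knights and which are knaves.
Henry is a knight.
Ivy is a knave.

Verification:
- Henry (knight) says "Exactly 1 of us is a knight" - this is TRUE because there are 1 knights.
- Ivy (knave) says "Henry and I are the same type" - this is FALSE (a lie) because Ivy is a knave and Henry is a knight.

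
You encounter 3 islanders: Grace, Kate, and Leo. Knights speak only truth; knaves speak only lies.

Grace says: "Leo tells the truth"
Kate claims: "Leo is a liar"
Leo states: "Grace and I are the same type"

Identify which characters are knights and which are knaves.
Grace is a knight.
Kate is a knave.
Leo is a knight.

Verification:
- Grace (knight) says "Leo tells the truth" - this is TRUE because Leo is a knight.
- Kate (knave) says "Leo is a liar" - this is FALSE (a lie) because Leo is a knight.
- Leo (knight) says "Grace and I are the same type" - this is TRUE because Leo is a knight and Grace is a knight.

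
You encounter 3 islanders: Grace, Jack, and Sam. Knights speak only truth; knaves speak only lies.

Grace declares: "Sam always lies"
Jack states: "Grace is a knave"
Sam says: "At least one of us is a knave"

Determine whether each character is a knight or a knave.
Grace is a knave.
Jack is a knight.
Sam is a knight.

Verification:
- Grace (knave) says "Sam always lies" - this is FALSE (a lie) because Sam is a knight.
- Jack (knight) says "Grace is a knave" - this is TRUE because Grace is a knave.
- Sam (knight) says "At least one of us is a knave" - this is TRUE because Grace is a knave.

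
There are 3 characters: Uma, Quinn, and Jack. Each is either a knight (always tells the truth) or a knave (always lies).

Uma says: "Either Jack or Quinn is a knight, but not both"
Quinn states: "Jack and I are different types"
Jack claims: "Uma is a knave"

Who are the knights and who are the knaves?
Uma is a knight.
Quinn is a knight.
Jack is a knave.

Verification:
- Uma (knight) says "Either Jack or Quinn is a knight, but not both" - this is TRUE because Jack is a knave and Quinn is a knight.
- Quinn (knight) says "Jack and I are different types" - this is TRUE because Quinn is a knight and Jack is a knave.
- Jack (knave) says "Uma is a knave" - this is FALSE (a lie) because Uma is a knight.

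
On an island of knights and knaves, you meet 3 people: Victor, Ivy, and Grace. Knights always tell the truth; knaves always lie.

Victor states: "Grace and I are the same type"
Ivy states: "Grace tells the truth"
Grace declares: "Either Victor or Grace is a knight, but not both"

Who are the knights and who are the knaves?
Victor is a knave.
Ivy is a knight.
Grace is a knight.

Verification:
- Victor (knave) says "Grace and I are the same type" - this is FALSE (a lie) because Victor is a knave and Grace is a knight.
- Ivy (knight) says "Grace tells the truth" - this is TRUE because Grace is a knight.
- Grace (knight) says "Either Victor or Grace is a knight, but not both" - this is TRUE because Victor is a knave and Grace is a knight.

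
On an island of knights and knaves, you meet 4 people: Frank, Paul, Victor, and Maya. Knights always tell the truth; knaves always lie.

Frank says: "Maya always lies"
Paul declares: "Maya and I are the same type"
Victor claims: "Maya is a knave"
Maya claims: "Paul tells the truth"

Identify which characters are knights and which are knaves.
Frank is a knave.
Paul is a knight.
Victor is a knave.
Maya is a knight.

Verification:
- Frank (knave) says "Maya always lies" - this is FALSE (a lie) because Maya is a knight.
- Paul (knight) says "Maya and I are the same type" - this is TRUE because Paul is a knight and Maya is a knight.
- Victor (knave) says "Maya is a knave" - this is FALSE (a lie) because Maya is a knight.
- Maya (knight) says "Paul tells the truth" - this is TRUE because Paul is a knight.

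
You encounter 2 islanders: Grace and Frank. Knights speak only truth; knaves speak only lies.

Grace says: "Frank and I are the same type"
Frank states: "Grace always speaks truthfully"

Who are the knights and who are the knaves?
Grace is a knight.
Frank is a knight.

Verification:
- Grace (knight) says "Frank and I are the same type" - this is TRUE because Grace is a knight and Frank is a knight.
- Frank (knight) says "Grace always speaks truthfully" - this is TRUE because Grace is a knight.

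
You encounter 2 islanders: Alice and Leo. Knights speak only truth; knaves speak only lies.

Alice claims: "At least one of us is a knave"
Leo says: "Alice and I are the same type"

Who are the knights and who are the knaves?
Alice is a knight.
Leo is a knave.

Verification:
- Alice (knight) says "At least one of us is a knave" - this is TRUE because Leo is a knave.
- Leo (knave) says "Alice and I are the same type" - this is FALSE (a lie) because Leo is a knave and Alice is a knight.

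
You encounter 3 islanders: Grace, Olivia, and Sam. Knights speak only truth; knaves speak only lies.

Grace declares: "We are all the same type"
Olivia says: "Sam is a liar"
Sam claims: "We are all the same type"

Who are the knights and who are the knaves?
Grace is a knave.
Olivia is a knight.
Sam is a knave.

Verification:
- Grace (knave) says "We are all the same type" - this is FALSE (a lie) because Olivia is a knight and Grace and Sam are knaves.
- Olivia (knight) says "Sam is a liar" - this is TRUE because Sam is a knave.
- Sam (knave) says "We are all the same type" - this is FALSE (a lie) because Olivia is a knight and Grace and Sam are knaves.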